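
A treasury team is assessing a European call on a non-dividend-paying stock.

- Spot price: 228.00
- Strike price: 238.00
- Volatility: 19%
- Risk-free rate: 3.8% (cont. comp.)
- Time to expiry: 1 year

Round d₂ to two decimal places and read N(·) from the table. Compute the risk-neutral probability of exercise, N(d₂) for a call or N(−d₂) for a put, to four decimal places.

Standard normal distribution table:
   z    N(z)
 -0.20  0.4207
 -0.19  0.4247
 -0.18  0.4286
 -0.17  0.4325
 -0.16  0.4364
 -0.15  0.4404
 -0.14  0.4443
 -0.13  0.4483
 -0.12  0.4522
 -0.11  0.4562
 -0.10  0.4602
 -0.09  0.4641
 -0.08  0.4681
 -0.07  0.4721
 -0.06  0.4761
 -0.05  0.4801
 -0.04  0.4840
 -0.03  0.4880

σ√T = 0.19 × 1.0000 = 0.1900
d₁ = [ln(228/238) + (0.038 + 0.19²/2)·1] / 0.1900 = [-0.0429 + 0.0561] / 0.1900 = 0.0691 ≈ 0.07
d₂ = d₁ − σ√T = 0.0691 − 0.1900 = -0.1209 ≈ -0.12
Pr(exercise) under Q = N(d₂) = 0.4522

0.4522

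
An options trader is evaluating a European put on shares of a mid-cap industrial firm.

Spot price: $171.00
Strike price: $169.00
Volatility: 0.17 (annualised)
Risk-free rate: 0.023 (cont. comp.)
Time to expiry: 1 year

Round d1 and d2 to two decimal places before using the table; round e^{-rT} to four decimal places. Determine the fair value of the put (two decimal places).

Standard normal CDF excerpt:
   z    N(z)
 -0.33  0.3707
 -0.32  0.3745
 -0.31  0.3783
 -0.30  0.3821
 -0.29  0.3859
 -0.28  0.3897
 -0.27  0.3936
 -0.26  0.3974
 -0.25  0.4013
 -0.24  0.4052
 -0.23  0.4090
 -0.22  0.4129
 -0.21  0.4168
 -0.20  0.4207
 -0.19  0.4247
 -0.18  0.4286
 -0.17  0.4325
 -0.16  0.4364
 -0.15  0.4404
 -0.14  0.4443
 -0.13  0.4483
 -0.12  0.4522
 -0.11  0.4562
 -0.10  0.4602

$8.70

σ√T = 0.17·√1 = 0.1700
d₁ = [ln(171/169) + (0.023 + ½·0.17²)·1] / (σ√T) = (0.0118 + 0.0375) / 0.1700 = 0.2895 → 0.29
d₂ = 0.2895 − 0.1700 = 0.1195 → 0.12
exp(−rT) = exp(−0.023·1) = 0.9773
N(−d₂) = N(-0.12) = 0.4522;  N(−d₁) = N(-0.29) = 0.3859
P = 169·0.9773·0.4522 − 171·0.3859 = 74.6870 − 65.9889 = 8.6981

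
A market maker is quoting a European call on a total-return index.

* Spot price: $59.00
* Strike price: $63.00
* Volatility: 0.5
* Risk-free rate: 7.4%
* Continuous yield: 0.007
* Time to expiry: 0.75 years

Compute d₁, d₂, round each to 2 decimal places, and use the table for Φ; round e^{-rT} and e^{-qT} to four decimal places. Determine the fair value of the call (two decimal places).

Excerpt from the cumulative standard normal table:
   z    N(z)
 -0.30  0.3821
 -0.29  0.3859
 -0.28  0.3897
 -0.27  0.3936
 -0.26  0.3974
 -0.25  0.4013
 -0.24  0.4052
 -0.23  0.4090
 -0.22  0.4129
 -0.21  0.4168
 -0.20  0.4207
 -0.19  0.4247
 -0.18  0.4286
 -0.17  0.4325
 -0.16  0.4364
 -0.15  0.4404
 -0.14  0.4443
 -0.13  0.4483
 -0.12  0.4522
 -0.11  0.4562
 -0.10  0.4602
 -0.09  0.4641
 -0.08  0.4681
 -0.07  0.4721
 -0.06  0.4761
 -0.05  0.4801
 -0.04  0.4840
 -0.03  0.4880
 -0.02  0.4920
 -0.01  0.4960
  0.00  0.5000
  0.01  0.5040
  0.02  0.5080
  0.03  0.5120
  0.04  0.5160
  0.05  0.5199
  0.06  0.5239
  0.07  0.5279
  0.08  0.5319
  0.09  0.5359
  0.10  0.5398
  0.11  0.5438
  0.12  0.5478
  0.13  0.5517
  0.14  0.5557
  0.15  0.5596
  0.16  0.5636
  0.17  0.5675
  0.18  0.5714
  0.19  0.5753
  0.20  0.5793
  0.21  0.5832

$9.62

T = 0.75;  σ√T = 0.4330
d₁ = [ln(59/63) + (0.074 − 0.007 + 0.5²/2)·0.75] / 0.4330 = [-0.0656 + 0.1440] / 0.4330 = 0.1811 → 0.18
d₂ = d₁ − σ√T = 0.1811 − 0.4330 = -0.2519 → -0.25
exp(−qT) = exp(−0.007·0.75) = 0.9948;  exp(−rT) = exp(−0.074·0.75) = 0.9460
N(d₁) = N(0.18) = 0.5714;  N(d₂) = N(-0.25) = 0.4013
C = 59·0.9948·0.5714 − 63·0.9460·0.4013 = 33.5373 − 23.9167 = 9.6206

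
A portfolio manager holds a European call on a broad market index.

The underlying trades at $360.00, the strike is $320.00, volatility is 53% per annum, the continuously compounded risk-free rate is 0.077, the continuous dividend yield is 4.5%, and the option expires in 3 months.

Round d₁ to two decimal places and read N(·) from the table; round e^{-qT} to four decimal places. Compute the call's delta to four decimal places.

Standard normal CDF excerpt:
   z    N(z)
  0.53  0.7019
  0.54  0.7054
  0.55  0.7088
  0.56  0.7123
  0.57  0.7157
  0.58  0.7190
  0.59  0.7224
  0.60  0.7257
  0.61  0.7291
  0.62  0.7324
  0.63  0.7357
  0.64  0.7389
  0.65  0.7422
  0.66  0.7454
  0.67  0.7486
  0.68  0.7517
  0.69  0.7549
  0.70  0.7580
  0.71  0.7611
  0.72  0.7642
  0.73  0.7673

0.7209

σ√T = 0.53 × 0.5000 = 0.2650
d₁ = [ln(360/320) + (0.077 − 0.045 + 0.53²/2)·0.25] / 0.2650 = [0.1178 + 0.0431] / 0.2650 = 0.6072 ≈ 0.61
N(d₁) = N(0.61) = 0.7291
Δ_call = e^(−qT)·N(d₁) = 0.9888·0.7291 = 0.7209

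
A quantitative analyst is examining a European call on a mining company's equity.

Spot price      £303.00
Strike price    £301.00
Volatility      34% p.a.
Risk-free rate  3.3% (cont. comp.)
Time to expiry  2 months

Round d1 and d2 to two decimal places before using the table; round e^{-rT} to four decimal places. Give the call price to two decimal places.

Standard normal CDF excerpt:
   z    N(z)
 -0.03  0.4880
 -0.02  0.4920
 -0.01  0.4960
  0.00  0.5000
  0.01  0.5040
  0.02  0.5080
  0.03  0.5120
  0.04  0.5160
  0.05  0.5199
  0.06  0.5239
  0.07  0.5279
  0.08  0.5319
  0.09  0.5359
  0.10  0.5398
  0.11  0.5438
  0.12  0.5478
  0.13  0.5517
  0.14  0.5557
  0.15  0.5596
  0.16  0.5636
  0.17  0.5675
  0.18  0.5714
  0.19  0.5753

£18.70

σ√T = 0.34 × 0.4082 = 0.1388
ln(S/K) + (r + σ²/2)T = ln(303/301) + (0.033 + 0.34²/2)·0.1667 = 0.0066 + 0.0151 = 0.0218
d₁ = 0.0218 / 0.1388 = 0.1567 which rounds to 0.16
d₂ = d₁ − σ√T = 0.1567 − 0.1388 = 0.0179 which rounds to 0.02
e^(−rT) = e^(−0.033·0.1667) = 0.9945
C = 303·N(0.16) − 301·0.9945·N(0.02) = 303·0.5636 − 301·0.9945·0.5080 = 170.7708 − 152.0670 = 18.7038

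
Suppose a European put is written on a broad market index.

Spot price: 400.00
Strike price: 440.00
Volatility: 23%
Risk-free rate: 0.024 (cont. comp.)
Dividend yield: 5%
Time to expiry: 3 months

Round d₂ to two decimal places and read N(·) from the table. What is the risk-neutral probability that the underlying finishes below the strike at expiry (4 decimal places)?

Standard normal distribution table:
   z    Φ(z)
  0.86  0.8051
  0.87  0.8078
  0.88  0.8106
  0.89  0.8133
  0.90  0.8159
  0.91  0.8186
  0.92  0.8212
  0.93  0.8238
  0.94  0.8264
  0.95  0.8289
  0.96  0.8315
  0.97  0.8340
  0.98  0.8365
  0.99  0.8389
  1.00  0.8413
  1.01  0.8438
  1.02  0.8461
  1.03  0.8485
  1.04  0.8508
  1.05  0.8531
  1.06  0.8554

0.8264

σ√T = 0.23·√0.25 = 0.1150
d₁ = [ln(400/440) + (0.024 − 0.05 + ½·0.23²)·0.25] / (σ√T) = (-0.0953 + 0.0001) / 0.1150 = -0.8278 ⇒ -0.83
d₂ = -0.8278 − 0.1150 = -0.9428 ⇒ -0.94
Risk-neutral Pr[S_T < K] = N(−d₂) = N(0.94) = 0.8264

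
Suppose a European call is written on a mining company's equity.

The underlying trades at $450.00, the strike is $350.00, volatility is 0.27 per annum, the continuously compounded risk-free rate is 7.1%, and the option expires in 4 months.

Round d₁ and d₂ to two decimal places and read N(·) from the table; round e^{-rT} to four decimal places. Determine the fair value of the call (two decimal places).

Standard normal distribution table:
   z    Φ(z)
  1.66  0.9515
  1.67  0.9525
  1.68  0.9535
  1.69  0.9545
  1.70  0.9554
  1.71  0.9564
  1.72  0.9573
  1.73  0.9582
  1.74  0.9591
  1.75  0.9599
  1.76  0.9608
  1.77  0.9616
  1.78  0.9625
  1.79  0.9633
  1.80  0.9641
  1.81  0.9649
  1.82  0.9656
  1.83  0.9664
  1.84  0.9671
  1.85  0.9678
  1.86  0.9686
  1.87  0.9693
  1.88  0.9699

T = 0.3333;  σ√T = 0.1559
ln(S/K) + (r + σ²/2)T = ln(450/350) + (0.071 + 0.27²/2)·0.3333 = 0.2513 + 0.0358 = 0.2871
d₁ = 0.2871 / 0.1559 = 1.8419 → 1.84
d₂ = d₁ − σ√T = 1.8419 − 0.1559 = 1.6861 → 1.69
e^(−rT) = e^(−0.071·0.3333) = 0.9766
N(d₁) = N(1.84) = 0.9671;  N(d₂) = N(1.69) = 0.9545
C = 450·0.9671 − 350·0.9766·0.9545 = 435.1950 − 326.2576 = 108.9374

$108.94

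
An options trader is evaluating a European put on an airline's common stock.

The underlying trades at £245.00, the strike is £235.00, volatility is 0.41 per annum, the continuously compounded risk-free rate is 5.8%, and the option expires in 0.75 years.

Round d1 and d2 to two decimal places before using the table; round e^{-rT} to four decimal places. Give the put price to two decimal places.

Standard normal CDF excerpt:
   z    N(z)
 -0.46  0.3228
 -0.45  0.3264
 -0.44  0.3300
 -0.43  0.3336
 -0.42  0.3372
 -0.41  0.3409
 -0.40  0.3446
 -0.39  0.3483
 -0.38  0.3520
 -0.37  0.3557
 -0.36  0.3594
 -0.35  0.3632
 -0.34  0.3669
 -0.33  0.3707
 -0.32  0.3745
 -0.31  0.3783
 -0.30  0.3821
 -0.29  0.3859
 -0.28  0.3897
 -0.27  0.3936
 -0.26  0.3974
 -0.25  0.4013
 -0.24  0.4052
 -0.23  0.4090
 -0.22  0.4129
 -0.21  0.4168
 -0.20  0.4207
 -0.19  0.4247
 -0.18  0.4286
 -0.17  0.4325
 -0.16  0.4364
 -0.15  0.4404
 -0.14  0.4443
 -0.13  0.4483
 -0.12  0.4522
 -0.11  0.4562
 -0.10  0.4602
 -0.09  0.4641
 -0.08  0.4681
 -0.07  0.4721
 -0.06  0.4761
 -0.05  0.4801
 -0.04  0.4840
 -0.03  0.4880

£24.50

σ√T = 0.41·√0.75 = 0.3551
d₁ = [ln(245/235) + (0.058 + ½·0.41²)·0.75] / (σ√T) = (0.0417 + 0.1065) / 0.3551 = 0.4174 which rounds to 0.42
d₂ = 0.4174 − 0.3551 = 0.0623 which rounds to 0.06
e^(−rT) = e^(−0.058·0.75) = 0.9574
P = 235·0.9574·N(-0.06) − 245·N(-0.42) = 235·0.9574·0.4761 − 245·0.3372 = 107.1173 − 82.6140 = 24.5033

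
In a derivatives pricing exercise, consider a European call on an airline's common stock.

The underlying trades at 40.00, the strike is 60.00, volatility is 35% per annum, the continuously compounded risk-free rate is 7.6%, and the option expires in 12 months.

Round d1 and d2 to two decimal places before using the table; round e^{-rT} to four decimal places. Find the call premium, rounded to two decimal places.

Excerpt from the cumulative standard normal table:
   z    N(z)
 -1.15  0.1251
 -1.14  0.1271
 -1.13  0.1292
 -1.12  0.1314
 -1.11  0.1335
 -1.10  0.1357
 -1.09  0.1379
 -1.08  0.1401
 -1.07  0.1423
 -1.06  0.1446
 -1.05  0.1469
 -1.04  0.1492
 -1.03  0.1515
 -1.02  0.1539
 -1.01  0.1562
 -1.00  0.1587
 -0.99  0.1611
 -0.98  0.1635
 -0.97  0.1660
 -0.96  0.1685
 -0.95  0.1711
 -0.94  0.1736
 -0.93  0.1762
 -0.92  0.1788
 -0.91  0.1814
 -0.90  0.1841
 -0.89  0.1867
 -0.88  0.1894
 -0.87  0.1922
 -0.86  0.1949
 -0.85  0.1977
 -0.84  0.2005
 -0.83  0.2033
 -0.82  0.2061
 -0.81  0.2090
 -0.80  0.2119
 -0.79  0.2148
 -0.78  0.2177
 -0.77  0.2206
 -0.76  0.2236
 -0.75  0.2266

1.52

T = 1;  σ√T = 0.3500
d₁ = [ln(40/60) + (0.076 + ½·0.35²)·1] / (σ√T) = (-0.4055 + 0.1372) / 0.3500 = -0.7663 ⇒ -0.77
d₂ = -0.7663 − 0.3500 = -1.1163 ⇒ -1.12
exp(−rT) = exp(−0.076·1) = 0.9268
N(d₁) = N(-0.77) = 0.2206;  N(d₂) = N(-1.12) = 0.1314
C = 40·0.2206 − 60·0.9268·0.1314 = 8.8240 − 7.3069 = 1.5171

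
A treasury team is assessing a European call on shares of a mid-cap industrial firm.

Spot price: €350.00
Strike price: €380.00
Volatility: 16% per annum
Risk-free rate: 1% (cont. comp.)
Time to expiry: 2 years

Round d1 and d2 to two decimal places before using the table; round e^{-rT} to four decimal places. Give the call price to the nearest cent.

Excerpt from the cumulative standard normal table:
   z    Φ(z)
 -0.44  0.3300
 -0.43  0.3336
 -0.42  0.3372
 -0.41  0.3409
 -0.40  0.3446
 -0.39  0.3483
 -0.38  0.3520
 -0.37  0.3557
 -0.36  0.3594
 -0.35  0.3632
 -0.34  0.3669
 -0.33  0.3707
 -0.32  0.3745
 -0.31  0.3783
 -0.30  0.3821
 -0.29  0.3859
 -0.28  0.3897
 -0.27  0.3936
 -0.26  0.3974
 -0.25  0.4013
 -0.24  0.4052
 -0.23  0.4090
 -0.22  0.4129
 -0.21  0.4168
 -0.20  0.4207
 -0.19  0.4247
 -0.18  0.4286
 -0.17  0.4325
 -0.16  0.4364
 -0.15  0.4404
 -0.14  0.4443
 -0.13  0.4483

€23.01

σ√T = 0.16 × 1.4142 = 0.2263
d₁ = [ln(350/380) + (0.01 + 0.16²/2)·2] / 0.2263 = [-0.0822 + 0.0456] / 0.2263 = -0.1619 ≈ -0.16
d₂ = d₁ − σ√T = -0.1619 − 0.2263 = -0.3882 ≈ -0.39
exp(−rT) = exp(−0.01·2) = 0.9802
N(d₁) = N(-0.16) = 0.4364;  N(d₂) = N(-0.39) = 0.3483
C = 350·0.4364 − 380·0.9802·0.3483 = 152.7400 − 129.7334 = 23.0066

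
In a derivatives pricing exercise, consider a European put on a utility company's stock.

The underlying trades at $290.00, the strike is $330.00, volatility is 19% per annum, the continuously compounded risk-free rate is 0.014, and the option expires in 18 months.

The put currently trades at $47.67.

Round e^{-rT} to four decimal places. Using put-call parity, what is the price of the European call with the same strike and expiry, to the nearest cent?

exp(−rT) = exp(−0.014·1.5) = 0.9792
Put-call parity: C − P = S − K·e^(−rT) = 290 − 330·0.9792 = 290 − 323.1360 = -33.1360
C = P + (C − P) = 47.67 + (-33.1360) = 14.5340

$14.53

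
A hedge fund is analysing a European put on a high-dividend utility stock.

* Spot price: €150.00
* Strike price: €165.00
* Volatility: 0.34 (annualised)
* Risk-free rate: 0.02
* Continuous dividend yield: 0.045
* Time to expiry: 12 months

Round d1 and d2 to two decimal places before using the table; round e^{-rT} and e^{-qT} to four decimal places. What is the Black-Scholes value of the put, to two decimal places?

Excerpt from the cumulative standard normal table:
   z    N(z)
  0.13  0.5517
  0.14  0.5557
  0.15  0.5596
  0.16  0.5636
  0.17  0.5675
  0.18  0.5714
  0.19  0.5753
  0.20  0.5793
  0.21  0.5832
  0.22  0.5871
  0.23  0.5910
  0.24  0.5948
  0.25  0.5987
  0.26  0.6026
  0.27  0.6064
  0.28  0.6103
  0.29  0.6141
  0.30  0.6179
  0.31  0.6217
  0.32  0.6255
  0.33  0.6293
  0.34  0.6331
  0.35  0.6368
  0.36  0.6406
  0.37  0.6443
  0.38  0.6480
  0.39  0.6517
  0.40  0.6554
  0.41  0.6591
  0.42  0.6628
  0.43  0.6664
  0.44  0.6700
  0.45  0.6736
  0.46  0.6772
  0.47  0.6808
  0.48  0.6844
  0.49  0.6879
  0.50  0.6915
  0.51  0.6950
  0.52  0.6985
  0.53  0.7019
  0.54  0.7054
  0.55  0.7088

σ√T = 0.34·√1 = 0.3400
d₁ = [ln(150/165) + (0.02 − 0.045 + ½·0.34²)·1] / (σ√T) = (-0.0953 + 0.0328) / 0.3400 = -0.1839 → -0.18
d₂ = -0.1839 − 0.3400 = -0.5239 → -0.52
e^(−qT) = e^(−0.045·1) = 0.9560;  e^(−rT) = e^(−0.02·1) = 0.9802
P = 165·0.9802·N(0.52) − 150·0.9560·N(0.18) = 165·0.9802·0.6985 − 150·0.9560·0.5714 = 112.9705 − 81.9388 = 31.0317

€31.03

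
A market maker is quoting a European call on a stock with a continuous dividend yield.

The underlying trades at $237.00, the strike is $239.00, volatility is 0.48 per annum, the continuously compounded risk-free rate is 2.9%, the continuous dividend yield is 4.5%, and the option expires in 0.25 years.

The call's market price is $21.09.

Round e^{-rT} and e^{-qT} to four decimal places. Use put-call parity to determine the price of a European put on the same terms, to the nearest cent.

exp(−qT) = exp(−0.045·0.25) = 0.9888;  exp(−rT) = exp(−0.029·0.25) = 0.9928
Put-call parity: C − P = S·e^(−qT) − K·e^(−rT) = 237·0.9888 − 239·0.9928 = 234.3456 − 237.2792 = -2.9336
P = C − (C − P) = 21.09 − (-2.9336) = 24.0236

$24.02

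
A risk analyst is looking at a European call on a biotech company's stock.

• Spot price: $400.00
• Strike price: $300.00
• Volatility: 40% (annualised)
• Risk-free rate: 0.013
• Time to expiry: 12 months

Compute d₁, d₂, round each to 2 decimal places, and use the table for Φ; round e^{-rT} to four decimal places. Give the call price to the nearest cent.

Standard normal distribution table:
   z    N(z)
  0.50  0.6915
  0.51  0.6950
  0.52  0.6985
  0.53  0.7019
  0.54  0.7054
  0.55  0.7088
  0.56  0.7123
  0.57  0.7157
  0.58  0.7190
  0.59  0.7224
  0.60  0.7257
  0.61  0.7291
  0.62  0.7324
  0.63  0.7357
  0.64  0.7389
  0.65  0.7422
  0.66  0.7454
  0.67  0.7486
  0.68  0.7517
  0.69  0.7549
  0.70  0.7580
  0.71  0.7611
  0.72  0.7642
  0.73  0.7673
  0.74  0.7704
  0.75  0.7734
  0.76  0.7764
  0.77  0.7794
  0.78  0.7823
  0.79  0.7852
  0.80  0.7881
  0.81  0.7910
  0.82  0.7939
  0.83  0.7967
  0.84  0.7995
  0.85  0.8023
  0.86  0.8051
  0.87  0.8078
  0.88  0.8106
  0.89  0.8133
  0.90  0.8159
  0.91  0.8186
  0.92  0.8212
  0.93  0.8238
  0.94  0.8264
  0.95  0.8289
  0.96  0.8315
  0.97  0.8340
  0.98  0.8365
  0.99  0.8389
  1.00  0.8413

T = 1;  σ√T = 0.4000
ln(S/K) + (r + σ²/2)T = ln(400/300) + (0.013 + 0.4²/2)·1 = 0.2877 + 0.0930 = 0.3807
d₁ = 0.3807 / 0.4000 = 0.9517 → 0.95
d₂ = d₁ − σ√T = 0.9517 − 0.4000 = 0.5517 → 0.55
exp(−rT) = exp(−0.013·1) = 0.9871
C = 400·N(0.95) − 300·0.9871·N(0.55) = 400·0.8289 − 300·0.9871·0.7088 = 331.5600 − 209.8969 = 121.6631

$121.66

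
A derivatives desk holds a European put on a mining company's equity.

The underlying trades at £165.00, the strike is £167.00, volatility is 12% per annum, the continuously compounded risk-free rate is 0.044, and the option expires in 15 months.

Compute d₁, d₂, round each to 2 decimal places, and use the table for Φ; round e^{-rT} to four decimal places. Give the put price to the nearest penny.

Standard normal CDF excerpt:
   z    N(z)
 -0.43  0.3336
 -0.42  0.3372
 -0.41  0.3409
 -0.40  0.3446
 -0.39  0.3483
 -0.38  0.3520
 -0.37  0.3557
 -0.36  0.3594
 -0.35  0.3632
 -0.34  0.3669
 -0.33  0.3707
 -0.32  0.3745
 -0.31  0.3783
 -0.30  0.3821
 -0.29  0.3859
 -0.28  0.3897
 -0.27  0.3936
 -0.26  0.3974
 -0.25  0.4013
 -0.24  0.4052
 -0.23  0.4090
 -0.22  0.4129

T = 1.25;  σ√T = 0.1342
d₁ = [ln(165/167) + (0.044 + ½·0.12²)·1.25] / (σ√T) = (-0.0120 + 0.0640) / 0.1342 = 0.3872 which rounds to 0.39
d₂ = 0.3872 − 0.1342 = 0.2531 which rounds to 0.25
e^(−rT) = e^(−0.044·1.25) = 0.9465
N(−d₂) = N(-0.25) = 0.4013;  N(−d₁) = N(-0.39) = 0.3483
P = 167·0.9465·0.4013 − 165·0.3483 = 63.4317 − 57.4695 = 5.9622

£5.96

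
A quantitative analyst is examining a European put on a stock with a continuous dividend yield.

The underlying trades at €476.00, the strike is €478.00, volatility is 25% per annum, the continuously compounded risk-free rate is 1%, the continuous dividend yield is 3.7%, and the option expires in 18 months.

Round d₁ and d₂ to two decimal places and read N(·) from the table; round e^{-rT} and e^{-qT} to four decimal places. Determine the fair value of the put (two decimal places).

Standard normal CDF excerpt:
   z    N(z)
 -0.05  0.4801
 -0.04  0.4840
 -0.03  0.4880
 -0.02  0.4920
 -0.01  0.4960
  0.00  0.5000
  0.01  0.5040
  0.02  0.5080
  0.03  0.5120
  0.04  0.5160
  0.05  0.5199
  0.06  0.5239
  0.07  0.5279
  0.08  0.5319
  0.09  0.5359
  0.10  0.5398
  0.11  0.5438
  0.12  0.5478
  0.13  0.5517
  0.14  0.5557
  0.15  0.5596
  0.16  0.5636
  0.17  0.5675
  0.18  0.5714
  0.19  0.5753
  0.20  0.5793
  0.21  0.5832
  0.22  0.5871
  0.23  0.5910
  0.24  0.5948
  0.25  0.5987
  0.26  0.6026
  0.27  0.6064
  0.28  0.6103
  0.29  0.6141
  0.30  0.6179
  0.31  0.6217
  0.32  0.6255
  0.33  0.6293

σ√T = 0.25 × 1.2247 = 0.3062
d₁ = [ln(476/478) + (0.01 − 0.037 + ½·0.25²)·1.5] / (σ√T) = (-0.0042 + 0.0064) / 0.3062 = 0.0071 → 0.01
d₂ = 0.0071 − 0.3062 = -0.2991 → -0.30
e^(−qT) = e^(−0.037·1.5) = 0.9460;  e^(−rT) = e^(−0.01·1.5) = 0.9851
N(−d₂) = N(0.30) = 0.6179;  N(−d₁) = N(-0.01) = 0.4960
P = 478·0.9851·0.6179 − 476·0.9460·0.4960 = 290.9554 − 223.3468 = 67.6086

€67.61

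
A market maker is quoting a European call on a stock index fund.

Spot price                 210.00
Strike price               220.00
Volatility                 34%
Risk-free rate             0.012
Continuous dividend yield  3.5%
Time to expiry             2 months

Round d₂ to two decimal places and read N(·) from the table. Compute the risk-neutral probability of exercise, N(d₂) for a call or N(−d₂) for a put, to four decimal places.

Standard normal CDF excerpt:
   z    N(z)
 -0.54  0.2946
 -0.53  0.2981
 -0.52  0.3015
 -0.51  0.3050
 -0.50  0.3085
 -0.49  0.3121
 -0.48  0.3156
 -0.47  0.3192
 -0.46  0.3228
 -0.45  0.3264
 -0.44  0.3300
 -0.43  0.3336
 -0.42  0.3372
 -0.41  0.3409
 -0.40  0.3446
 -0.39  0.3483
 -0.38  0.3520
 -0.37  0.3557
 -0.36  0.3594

σ√T = 0.34·√0.1667 = 0.1388
d₁ = [ln(210/220) + (0.012 − 0.035 + 0.34²/2)·0.1667] / 0.1388 = [-0.0465 + 0.0058] / 0.1388 = -0.2934 which rounds to -0.29
d₂ = d₁ − σ√T = -0.2934 − 0.1388 = -0.4322 which rounds to -0.43
Pr(exercise) under Q = N(d₂) = 0.3336

0.3336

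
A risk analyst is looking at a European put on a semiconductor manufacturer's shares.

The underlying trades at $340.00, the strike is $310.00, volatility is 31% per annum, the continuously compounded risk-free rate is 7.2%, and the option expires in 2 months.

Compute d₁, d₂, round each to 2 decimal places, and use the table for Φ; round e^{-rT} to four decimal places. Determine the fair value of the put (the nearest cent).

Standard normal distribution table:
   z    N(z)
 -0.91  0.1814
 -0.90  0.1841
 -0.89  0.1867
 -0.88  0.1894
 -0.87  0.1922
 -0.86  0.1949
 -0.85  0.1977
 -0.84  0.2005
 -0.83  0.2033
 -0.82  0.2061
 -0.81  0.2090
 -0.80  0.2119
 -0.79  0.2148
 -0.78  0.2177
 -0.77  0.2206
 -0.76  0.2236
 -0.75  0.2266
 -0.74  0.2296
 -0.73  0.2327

$5.01

σ√T = 0.31·√0.1667 = 0.1266
ln(S/K) + (r + σ²/2)T = ln(340/310) + (0.072 + 0.31²/2)·0.1667 = 0.0924 + 0.0200 = 0.1124
d₁ = 0.1124 / 0.1266 = 0.8880 ≈ 0.89
d₂ = d₁ − σ√T = 0.8880 − 0.1266 = 0.7614 ≈ 0.76
exp(−rT) = exp(−0.072·0.1667) = 0.9881
N(−d₂) = N(-0.76) = 0.2236;  N(−d₁) = N(-0.89) = 0.1867
P = 310·0.9881·0.2236 − 340·0.1867 = 68.4911 − 63.4780 = 5.0131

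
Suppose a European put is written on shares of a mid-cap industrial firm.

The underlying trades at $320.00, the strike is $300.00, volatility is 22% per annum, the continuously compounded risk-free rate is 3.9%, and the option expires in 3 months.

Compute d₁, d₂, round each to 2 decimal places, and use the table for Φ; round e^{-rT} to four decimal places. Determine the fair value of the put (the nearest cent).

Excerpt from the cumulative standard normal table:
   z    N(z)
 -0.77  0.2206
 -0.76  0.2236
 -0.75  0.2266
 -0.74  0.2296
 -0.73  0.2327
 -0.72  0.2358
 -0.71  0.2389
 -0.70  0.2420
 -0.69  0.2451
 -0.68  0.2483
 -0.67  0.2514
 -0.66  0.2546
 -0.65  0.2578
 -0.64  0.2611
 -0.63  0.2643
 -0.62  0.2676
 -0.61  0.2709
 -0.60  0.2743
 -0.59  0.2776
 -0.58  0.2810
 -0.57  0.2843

T = 0.25;  σ√T = 0.1100
d₁ = [ln(320/300) + (0.039 + 0.22²/2)·0.25] / 0.1100 = [0.0645 + 0.0158] / 0.1100 = 0.7304 → 0.73
d₂ = d₁ − σ√T = 0.7304 − 0.1100 = 0.6204 → 0.62
exp(−rT) = exp(−0.039·0.25) = 0.9903
P = 300·0.9903·N(-0.62) − 320·N(-0.73) = 300·0.9903·0.2676 − 320·0.2327 = 79.5013 − 74.4640 = 5.0373

$5.04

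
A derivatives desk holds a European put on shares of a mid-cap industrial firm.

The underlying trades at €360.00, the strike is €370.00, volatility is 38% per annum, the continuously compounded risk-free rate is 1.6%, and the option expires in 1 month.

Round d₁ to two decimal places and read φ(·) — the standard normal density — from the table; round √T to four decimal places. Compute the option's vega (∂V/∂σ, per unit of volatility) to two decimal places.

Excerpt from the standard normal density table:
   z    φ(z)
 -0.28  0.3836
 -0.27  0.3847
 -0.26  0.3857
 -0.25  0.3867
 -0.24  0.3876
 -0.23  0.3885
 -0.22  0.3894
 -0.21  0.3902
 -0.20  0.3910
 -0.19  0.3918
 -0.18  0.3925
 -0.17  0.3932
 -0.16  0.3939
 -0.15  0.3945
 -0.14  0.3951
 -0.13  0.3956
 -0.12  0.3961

40.79

T = 0.08333;  σ√T = 0.1097
d₁ = [ln(360/370) + (0.016 + ½·0.38²)·0.08333] / (σ√T) = (-0.0274 + 0.0073) / 0.1097 = -0.1828 → -0.18
√T = √0.08333 = 0.2887
φ(d₁) = φ(-0.18) = 0.3925
vega = S·φ(d₁)·√T = 360·0.3925·0.2887 = 40.7933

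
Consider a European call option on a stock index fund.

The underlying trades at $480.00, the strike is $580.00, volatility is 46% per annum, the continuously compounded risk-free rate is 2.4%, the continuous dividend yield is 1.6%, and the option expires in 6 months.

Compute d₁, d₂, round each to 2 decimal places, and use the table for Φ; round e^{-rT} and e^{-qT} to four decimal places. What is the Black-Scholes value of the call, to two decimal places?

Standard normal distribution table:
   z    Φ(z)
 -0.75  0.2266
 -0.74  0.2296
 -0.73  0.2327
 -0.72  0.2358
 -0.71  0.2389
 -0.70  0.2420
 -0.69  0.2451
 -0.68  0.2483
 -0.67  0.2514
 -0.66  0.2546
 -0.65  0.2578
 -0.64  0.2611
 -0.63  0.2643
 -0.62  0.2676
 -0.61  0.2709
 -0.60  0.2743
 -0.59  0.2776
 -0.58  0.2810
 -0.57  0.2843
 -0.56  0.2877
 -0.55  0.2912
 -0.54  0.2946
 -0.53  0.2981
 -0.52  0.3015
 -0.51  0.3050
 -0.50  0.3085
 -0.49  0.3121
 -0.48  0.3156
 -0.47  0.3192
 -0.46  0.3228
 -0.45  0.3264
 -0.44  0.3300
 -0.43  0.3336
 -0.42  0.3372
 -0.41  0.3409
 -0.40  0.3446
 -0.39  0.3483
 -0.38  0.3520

σ√T = 0.46·√0.5 = 0.3253
ln(S/K) + (r − q + σ²/2)T = ln(480/580) + (0.024 − 0.016 + 0.46²/2)·0.5 = -0.1892 + 0.0569 = -0.1323
d₁ = -0.1323 / 0.3253 = -0.4069 which rounds to -0.41
d₂ = d₁ − σ√T = -0.4069 − 0.3253 = -0.7321 which rounds to -0.73
e^(−qT) = e^(−0.016·0.5) = 0.9920;  e^(−rT) = e^(−0.024·0.5) = 0.9881
N(d₁) = N(-0.41) = 0.3409;  N(d₂) = N(-0.73) = 0.2327
C = 480·0.9920·0.3409 − 580·0.9881·0.2327 = 162.3229 − 133.3599 = 28.9630

$28.96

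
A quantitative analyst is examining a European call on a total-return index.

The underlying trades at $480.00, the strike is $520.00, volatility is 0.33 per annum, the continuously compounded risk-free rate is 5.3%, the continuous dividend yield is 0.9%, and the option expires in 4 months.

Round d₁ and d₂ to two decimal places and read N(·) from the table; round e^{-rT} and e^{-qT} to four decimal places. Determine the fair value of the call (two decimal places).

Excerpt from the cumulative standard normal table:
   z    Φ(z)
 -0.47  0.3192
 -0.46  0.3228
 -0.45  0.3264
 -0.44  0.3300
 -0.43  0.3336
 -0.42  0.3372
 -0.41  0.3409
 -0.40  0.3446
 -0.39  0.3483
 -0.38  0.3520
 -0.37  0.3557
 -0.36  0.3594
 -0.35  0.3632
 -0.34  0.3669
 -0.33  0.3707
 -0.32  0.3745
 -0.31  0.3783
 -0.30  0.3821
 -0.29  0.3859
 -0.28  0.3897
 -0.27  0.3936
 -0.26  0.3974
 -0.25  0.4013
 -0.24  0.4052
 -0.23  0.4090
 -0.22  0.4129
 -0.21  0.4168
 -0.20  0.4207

$23.45

σ√T = 0.33·√0.3333 = 0.1905
d₁ = [ln(480/520) + (0.053 − 0.009 + ½·0.33²)·0.3333] / (σ√T) = (-0.0800 + 0.0328) / 0.1905 = -0.2479 which rounds to -0.25
d₂ = -0.2479 − 0.1905 = -0.4384 which rounds to -0.44
exp(−qT) = exp(−0.009·0.3333) = 0.9970;  exp(−rT) = exp(−0.053·0.3333) = 0.9825
N(d₁) = N(-0.25) = 0.4013;  N(d₂) = N(-0.44) = 0.3300
C = 480·0.9970·0.4013 − 520·0.9825·0.3300 = 192.0461 − 168.5970 = 23.4491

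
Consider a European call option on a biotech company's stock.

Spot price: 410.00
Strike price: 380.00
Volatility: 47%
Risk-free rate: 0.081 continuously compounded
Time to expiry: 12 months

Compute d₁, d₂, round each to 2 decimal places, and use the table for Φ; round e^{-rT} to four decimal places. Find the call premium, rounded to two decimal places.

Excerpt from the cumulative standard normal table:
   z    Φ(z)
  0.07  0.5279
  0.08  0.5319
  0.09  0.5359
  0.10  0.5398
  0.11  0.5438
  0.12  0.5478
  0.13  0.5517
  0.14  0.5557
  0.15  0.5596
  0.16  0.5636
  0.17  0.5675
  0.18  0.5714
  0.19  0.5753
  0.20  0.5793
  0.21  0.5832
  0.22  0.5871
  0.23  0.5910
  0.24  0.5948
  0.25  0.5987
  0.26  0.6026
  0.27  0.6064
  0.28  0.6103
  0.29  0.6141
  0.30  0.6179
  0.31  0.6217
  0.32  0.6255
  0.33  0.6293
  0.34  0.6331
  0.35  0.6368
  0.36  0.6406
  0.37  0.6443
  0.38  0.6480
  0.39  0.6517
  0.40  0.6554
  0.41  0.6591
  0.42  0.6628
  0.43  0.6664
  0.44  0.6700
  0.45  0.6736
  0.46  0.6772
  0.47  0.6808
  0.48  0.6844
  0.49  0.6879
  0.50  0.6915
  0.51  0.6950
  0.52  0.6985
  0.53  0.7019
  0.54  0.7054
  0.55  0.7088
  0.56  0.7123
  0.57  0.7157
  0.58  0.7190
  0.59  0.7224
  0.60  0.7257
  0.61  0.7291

104.27

σ√T = 0.47 × 1.0000 = 0.4700
d₁ = [ln(410/380) + (0.081 + 0.47²/2)·1] / 0.4700 = [0.0760 + 0.1915] / 0.4700 = 0.5690 → 0.57
d₂ = d₁ − σ√T = 0.5690 − 0.4700 = 0.0990 → 0.10
e^(−rT) = e^(−0.081·1) = 0.9222
C = 410·N(0.57) − 380·0.9222·N(0.10) = 410·0.7157 − 380·0.9222·0.5398 = 293.4370 − 189.1654 = 104.2716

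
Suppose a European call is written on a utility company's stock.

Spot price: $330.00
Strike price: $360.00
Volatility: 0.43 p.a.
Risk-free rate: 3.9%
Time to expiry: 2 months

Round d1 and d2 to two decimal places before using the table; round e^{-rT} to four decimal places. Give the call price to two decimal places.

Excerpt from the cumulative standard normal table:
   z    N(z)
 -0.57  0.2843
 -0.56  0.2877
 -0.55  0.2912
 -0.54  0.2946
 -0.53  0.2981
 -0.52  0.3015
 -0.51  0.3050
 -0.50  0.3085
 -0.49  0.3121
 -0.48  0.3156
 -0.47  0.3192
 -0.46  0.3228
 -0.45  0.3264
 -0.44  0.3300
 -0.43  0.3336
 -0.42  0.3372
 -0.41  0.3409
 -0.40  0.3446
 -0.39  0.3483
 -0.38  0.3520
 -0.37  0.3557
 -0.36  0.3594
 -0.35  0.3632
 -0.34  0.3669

$13.23

σ√T = 0.43·√0.1667 = 0.1755
d₁ = [ln(330/360) + (0.039 + 0.43²/2)·0.1667] / 0.1755 = [-0.0870 + 0.0219] / 0.1755 = -0.3709 → -0.37
d₂ = d₁ − σ√T = -0.3709 − 0.1755 = -0.5464 → -0.55
exp(−rT) = exp(−0.039·0.1667) = 0.9935
N(d₁) = N(-0.37) = 0.3557;  N(d₂) = N(-0.55) = 0.2912
C = 330·0.3557 − 360·0.9935·0.2912 = 117.3810 − 104.1506 = 13.2304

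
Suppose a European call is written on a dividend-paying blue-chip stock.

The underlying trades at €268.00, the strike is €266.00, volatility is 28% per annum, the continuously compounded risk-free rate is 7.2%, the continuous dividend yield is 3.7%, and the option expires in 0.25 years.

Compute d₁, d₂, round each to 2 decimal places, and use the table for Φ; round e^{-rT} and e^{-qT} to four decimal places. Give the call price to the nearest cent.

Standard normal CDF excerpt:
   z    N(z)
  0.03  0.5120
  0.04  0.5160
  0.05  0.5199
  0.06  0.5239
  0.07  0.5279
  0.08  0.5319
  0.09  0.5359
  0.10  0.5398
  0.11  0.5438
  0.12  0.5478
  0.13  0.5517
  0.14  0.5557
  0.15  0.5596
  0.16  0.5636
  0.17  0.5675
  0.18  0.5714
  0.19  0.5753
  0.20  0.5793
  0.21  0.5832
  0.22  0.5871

σ√T = 0.28 × 0.5000 = 0.1400
d₁ = [ln(268/266) + (0.072 − 0.037 + 0.28²/2)·0.25] / 0.1400 = [0.0075 + 0.0186] / 0.1400 = 0.1860 ≈ 0.19
d₂ = d₁ − σ√T = 0.1860 − 0.1400 = 0.0460 ≈ 0.05
e^(−qT) = e^(−0.037·0.25) = 0.9908;  e^(−rT) = e^(−0.072·0.25) = 0.9822
N(d₁) = N(0.19) = 0.5753;  N(d₂) = N(0.05) = 0.5199
C = 268·0.9908·0.5753 − 266·0.9822·0.5199 = 152.7619 − 135.8318 = 16.9302

€16.93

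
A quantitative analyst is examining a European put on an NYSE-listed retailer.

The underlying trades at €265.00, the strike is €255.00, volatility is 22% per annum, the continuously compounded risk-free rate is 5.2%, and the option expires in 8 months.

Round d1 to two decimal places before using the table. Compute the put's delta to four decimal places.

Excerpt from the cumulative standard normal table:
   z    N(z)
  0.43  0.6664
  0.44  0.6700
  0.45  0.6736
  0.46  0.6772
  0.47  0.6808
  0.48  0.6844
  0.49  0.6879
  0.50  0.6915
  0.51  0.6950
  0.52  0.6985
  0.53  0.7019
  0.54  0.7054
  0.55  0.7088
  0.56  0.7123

σ√T = 0.22·√0.6667 = 0.1796
ln(S/K) + (r + σ²/2)T = ln(265/255) + (0.052 + 0.22²/2)·0.6667 = 0.0385 + 0.0508 = 0.0893
d₁ = 0.0893 / 0.1796 = 0.4969 ⇒ 0.50
N(d₁) = N(0.50) = 0.6915
Δ_put = N(d₁) − 1 = 0.6915 − 1 = -0.3085

-0.3085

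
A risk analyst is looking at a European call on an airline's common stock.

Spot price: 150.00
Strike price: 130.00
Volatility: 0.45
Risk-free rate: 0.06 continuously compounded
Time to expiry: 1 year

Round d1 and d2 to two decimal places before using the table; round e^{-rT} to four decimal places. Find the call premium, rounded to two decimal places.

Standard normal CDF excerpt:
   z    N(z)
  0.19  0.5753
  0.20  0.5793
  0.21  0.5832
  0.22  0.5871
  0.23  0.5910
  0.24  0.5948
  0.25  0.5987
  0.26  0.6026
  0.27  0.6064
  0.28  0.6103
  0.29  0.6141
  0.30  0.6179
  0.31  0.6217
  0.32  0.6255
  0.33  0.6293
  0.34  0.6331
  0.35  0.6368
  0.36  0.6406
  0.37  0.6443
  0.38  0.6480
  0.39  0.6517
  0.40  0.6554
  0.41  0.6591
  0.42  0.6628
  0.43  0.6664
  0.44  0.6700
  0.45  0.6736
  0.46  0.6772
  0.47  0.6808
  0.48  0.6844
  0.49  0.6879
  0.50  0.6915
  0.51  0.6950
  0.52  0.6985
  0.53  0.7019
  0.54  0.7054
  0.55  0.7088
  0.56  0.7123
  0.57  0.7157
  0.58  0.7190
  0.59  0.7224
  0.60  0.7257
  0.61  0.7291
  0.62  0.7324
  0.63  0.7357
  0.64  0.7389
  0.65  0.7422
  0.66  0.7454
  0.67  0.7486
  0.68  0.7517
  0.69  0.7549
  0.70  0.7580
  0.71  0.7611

σ√T = 0.45 × 1.0000 = 0.4500
d₁ = [ln(150/130) + (0.06 + 0.45²/2)·1] / 0.4500 = [0.1431 + 0.1613] / 0.4500 = 0.6763 → 0.68
d₂ = d₁ − σ√T = 0.6763 − 0.4500 = 0.2263 → 0.23
e^(−rT) = e^(−0.06·1) = 0.9418
C = 150·N(0.68) − 130·0.9418·N(0.23) = 150·0.7517 − 130·0.9418·0.5910 = 112.7550 − 72.3585 = 40.3965

40.40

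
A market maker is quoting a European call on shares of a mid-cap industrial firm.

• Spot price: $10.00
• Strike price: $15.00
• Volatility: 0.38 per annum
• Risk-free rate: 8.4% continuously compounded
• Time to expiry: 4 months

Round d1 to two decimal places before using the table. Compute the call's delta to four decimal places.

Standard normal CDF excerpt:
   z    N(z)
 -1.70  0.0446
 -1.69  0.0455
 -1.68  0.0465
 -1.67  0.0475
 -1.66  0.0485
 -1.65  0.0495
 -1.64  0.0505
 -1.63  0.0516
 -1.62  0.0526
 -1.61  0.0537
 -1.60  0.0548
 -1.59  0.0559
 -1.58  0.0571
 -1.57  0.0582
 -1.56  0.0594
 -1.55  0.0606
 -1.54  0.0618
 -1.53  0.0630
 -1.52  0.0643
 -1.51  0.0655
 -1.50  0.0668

σ√T = 0.38·√0.3333 = 0.2194
ln(S/K) + (r + σ²/2)T = ln(10/15) + (0.084 + 0.38²/2)·0.3333 = -0.4055 + 0.0521 = -0.3534
d₁ = -0.3534 / 0.2194 = -1.6108 which rounds to -1.61
N(d₁) = N(-1.61) = 0.0537
Δ_call = N(d₁) = 0.0537

0.0537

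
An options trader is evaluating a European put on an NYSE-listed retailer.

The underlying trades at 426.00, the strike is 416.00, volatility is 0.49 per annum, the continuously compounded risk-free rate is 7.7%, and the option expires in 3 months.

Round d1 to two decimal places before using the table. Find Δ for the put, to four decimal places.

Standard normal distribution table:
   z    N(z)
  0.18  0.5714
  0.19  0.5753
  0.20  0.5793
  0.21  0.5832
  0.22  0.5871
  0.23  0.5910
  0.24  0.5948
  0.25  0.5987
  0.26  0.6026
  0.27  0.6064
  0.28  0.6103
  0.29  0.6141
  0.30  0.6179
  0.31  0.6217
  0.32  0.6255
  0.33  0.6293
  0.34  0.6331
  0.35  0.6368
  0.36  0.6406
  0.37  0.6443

σ√T = 0.49 × 0.5000 = 0.2450
d₁ = [ln(426/416) + (0.077 + ½·0.49²)·0.25] / (σ√T) = (0.0238 + 0.0493) / 0.2450 = 0.2980 which rounds to 0.30
N(d₁) = N(0.30) = 0.6179
Δ_put = N(d₁) − 1 = 0.6179 − 1 = -0.3821

-0.3821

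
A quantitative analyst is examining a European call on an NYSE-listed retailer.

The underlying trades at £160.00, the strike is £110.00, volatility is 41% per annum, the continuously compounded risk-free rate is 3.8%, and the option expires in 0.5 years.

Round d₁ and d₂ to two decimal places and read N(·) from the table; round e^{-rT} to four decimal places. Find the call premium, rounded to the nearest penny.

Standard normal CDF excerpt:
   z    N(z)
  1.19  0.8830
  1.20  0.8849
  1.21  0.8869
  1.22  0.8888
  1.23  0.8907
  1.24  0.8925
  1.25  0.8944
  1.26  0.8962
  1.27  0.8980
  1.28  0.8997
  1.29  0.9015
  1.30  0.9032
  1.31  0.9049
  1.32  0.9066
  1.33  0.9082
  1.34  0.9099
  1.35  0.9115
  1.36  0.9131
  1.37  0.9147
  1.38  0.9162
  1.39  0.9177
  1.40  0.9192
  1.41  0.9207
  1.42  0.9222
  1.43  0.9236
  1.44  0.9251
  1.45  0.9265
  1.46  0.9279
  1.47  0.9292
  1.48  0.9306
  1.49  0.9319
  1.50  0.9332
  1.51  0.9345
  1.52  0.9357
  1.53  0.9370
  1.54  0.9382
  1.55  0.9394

£53.59

σ√T = 0.41 × 0.7071 = 0.2899
d₁ = [ln(160/110) + (0.038 + 0.41²/2)·0.5] / 0.2899 = [0.3747 + 0.0610] / 0.2899 = 1.5029 ≈ 1.50
d₂ = d₁ − σ√T = 1.5029 − 0.2899 = 1.2130 ≈ 1.21
e^(−rT) = e^(−0.038·0.5) = 0.9812
N(d₁) = N(1.50) = 0.9332;  N(d₂) = N(1.21) = 0.8869
C = 160·0.9332 − 110·0.9812·0.8869 = 149.3120 − 95.7249 = 53.5871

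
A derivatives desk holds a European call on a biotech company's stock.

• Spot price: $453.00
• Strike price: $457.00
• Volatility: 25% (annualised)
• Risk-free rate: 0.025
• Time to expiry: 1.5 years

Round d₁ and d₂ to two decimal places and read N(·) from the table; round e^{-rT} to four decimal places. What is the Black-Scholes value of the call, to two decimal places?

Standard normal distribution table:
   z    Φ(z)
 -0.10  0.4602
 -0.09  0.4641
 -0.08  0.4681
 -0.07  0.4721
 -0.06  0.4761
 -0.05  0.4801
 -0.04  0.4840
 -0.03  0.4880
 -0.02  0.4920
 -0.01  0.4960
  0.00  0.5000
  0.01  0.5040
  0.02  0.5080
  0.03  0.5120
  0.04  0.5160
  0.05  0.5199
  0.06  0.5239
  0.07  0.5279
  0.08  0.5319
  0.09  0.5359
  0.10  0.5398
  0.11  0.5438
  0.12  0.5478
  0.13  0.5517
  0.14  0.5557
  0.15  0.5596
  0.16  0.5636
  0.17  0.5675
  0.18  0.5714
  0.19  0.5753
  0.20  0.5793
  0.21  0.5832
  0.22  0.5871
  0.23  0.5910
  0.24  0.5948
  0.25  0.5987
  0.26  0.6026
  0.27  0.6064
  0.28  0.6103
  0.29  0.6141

$61.64

σ√T = 0.25·√1.5 = 0.3062
d₁ = [ln(453/457) + (0.025 + 0.25²/2)·1.5] / 0.3062 = [-0.0088 + 0.0844] / 0.3062 = 0.2469 which rounds to 0.25
d₂ = d₁ − σ√T = 0.2469 − 0.3062 = -0.0593 which rounds to -0.06
e^(−rT) = e^(−0.025·1.5) = 0.9632
N(d₁) = N(0.25) = 0.5987;  N(d₂) = N(-0.06) = 0.4761
C = 453·0.5987 − 457·0.9632·0.4761 = 271.2111 − 209.5708 = 61.6403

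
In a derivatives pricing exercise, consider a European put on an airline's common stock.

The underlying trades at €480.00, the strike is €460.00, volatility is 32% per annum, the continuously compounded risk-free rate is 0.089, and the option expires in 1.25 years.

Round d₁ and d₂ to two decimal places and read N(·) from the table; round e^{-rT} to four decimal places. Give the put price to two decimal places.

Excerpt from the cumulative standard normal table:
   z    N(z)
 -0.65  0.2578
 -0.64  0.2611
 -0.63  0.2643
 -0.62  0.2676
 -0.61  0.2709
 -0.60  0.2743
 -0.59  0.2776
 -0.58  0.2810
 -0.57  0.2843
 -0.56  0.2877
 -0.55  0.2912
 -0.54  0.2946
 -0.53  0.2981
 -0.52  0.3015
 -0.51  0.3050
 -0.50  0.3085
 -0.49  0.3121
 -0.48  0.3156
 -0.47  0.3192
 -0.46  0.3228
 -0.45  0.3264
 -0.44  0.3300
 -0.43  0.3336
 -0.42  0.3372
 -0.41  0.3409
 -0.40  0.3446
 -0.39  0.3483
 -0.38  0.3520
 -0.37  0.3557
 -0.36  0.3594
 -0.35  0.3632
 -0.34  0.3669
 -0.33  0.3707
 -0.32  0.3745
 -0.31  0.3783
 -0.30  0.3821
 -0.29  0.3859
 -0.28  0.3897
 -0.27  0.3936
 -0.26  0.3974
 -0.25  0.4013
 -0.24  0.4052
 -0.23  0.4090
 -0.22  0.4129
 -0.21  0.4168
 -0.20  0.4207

σ√T = 0.32·√1.25 = 0.3578
d₁ = [ln(480/460) + (0.089 + 0.32²/2)·1.25] / 0.3578 = [0.0426 + 0.1752] / 0.3578 = 0.6088 ⇒ 0.61
d₂ = d₁ − σ√T = 0.6088 − 0.3578 = 0.2510 ⇒ 0.25
e^(−rT) = e^(−0.089·1.25) = 0.8947
N(−d₂) = N(-0.25) = 0.4013;  N(−d₁) = N(-0.61) = 0.2709
P = 460·0.8947·0.4013 − 480·0.2709 = 165.1598 − 130.0320 = 35.1278

€35.13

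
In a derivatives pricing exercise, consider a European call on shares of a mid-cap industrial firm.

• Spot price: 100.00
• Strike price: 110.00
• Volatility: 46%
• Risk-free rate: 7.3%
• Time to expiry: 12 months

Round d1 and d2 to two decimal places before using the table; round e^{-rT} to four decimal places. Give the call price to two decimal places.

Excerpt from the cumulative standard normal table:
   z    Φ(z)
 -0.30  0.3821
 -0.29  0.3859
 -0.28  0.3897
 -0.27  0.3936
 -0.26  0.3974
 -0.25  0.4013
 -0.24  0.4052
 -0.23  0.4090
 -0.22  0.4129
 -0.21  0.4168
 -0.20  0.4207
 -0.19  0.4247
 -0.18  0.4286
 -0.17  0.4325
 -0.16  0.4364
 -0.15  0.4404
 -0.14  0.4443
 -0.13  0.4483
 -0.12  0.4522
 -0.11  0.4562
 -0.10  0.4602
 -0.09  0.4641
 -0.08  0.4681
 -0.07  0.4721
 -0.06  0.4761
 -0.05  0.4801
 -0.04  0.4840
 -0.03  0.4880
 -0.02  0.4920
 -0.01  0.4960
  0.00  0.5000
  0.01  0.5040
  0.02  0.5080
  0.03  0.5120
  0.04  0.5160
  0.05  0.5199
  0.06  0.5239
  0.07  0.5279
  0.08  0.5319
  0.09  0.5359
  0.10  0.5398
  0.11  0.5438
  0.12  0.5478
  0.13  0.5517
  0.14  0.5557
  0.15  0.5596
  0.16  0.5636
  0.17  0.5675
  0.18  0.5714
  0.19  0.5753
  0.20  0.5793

σ√T = 0.46 × 1.0000 = 0.4600
d₁ = [ln(100/110) + (0.073 + 0.46²/2)·1] / 0.4600 = [-0.0953 + 0.1788] / 0.4600 = 0.1815 → 0.18
d₂ = d₁ − σ√T = 0.1815 − 0.4600 = -0.2785 → -0.28
e^(−rT) = e^(−0.073·1) = 0.9296
N(d₁) = N(0.18) = 0.5714;  N(d₂) = N(-0.28) = 0.3897
C = 100·0.5714 − 110·0.9296·0.3897 = 57.1400 − 39.8492 = 17.2908

17.29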